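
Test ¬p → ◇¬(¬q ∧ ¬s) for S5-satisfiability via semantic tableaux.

1. ¬p → ◇¬(¬q ∧ ¬s), u
2. ◇¬(¬q ∧ ¬s), u   [→-rule on 1 (branches; this branch)]
3. ¬(¬q ∧ ¬s), v   [◇-rule on 2: fresh world v, uRv]
4. s, v   [¬∧-rule on 3 (branches; this branch)]
Accessibility: uRu, uRv, vRu, vRv

Satisfiable (open branch found)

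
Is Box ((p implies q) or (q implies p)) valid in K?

Yes, valid

Tableau for the negation not Box ((p implies q) or (q implies p)):
1. not Box ((p implies q) or (q implies p)), w0
2. not ((p implies q) or (q implies p)), w1   [neg-Box-rule on 1: fresh world w1, w0Rw1]
3. not (p implies q), w1   [neg-or-rule on 2]
4. not (q implies p), w1   [neg-or-rule on 2]
5. p, w1   [neg-implies-rule on 3]
6. not q, w1   [neg-implies-rule on 3]
7. q, w1   [neg-implies-rule on 4]
8. not p, w1   [neg-implies-rule on 4]
Accessibility: w0Rw1
Branch closes: q and not q both at w1.
Every branch of the negation's tableau closes; the branch above is one of them.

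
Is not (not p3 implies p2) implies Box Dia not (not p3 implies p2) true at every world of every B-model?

Valid

Tableau for the negation not (not (not p3 implies p2) implies Box Dia not (not p3 implies p2)):
1. not (not (not p3 implies p2) implies Box Dia not (not p3 implies p2)), u
2. not (not p3 implies p2), u
3. not Box Dia not (not p3 implies p2), u
4. not p3, u
5. not p2, u
6. not Dia not (not p3 implies p2), v
7. not p3 implies p2, u
8. not p3 implies p2, v
9. p2, u
Accessibility: uRu, uRv, vRu, vRv
Branch closes: p2 and not p2 both at u.
All branches of the negation close; one closing branch shown above.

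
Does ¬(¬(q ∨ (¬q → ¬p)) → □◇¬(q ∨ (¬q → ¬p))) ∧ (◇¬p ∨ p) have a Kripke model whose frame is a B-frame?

1. ¬(¬(q ∨ (¬q → ¬p)) → □◇¬(q ∨ (¬q → ¬p))) ∧ (◇¬p ∨ p), w0
2. ¬(¬(q ∨ (¬q → ¬p)) → □◇¬(q ∨ (¬q → ¬p))), w0   [∧-rule on 1]
3. ◇¬p ∨ p, w0   [∧-rule on 1]
4. ¬(q ∨ (¬q → ¬p)), w0   [¬→-rule on 2]
5. ¬□◇¬(q ∨ (¬q → ¬p)), w0   [¬→-rule on 2]
6. ¬q, w0   [¬∨-rule on 4]
7. ¬(¬q → ¬p), w0   [¬∨-rule on 4]
8. p, w0   [¬→-rule on 7]
9. ¬◇¬(q ∨ (¬q → ¬p)), w1   [¬□-rule on 5: fresh world w1, w0Rw1]
10. q ∨ (¬q → ¬p), w0   [¬◇-rule on 9 via w1Rw0]
11. q ∨ (¬q → ¬p), w1   [¬◇-rule on 9 via w1Rw1]
12. ¬q → ¬p, w0   [∨-rule on 10 (branches; this branch)]
13. ¬q → ¬p, w1   [∨-rule on 11 (branches; this branch)]
14. ¬p, w0   [→-rule on 12 (branches; this branch)]
Accessibility: w0Rw0, w0Rw1, w1Rw0, w1Rw1
Branch closes: p and ¬p both at w0.
(One branch shown.) All branches close.

Unsatisfiable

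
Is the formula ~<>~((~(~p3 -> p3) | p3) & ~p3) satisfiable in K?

1. ~<>~((~(~p3 -> p3) | p3) & ~p3), w0

Yes, satisfiable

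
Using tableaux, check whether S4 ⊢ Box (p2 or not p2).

Yes, valid

Tableau for the negation not Box (p2 or not p2):
1. not Box (p2 or not p2), u
2. not (p2 or not p2), v   [neg-Box-rule on 1: fresh world v, uRv]
3. not p2, v   [neg-or-rule on 2]
4. p2, v   [neg-or-rule on 2]
Accessibility: uRu, uRv, vRv
Branch closes: p2 and not p2 both at v.
Every branch of the negation's tableau closes; the branch above is one of them.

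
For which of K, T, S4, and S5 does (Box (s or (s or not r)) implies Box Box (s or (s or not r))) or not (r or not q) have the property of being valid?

S4, S5

T-tableau for the negation not ((Box (s or (s or not r)) implies Box Box (s or (s or not r))) or not (r or not q)):
1. not ((Box (s or (s or not r)) implies Box Box (s or (s or not r))) or not (r or not q)), w0
2. not (Box (s or (s or not r)) implies Box Box (s or (s or not r))), w0
3. r or not q, w0
4. Box (s or (s or not r)), w0
5. not Box Box (s or (s or not r)), w0
6. s or (s or not r), w0
7. not q, w0
8. s or not r, w0
9. not r, w0
10. not Box (s or (s or not r)), w1
11. s or (s or not r), w1
12. s or not r, w1
13. not r, w1
14. not (s or (s or not r)), w2
15. not s, w2
16. not (s or not r), w2
17. r, w2
Accessibility: w0Rw0, w0Rw1, w1Rw1, w1Rw2, w2Rw2
Complete open branch: countermodel on a T-frame, so not valid in T, nor in K (the same frame is also a K-frame).
S4-tableau for the negation not ((Box (s or (s or not r)) implies Box Box (s or (s or not r))) or not (r or not q)):
1. not ((Box (s or (s or not r)) implies Box Box (s or (s or not r))) or not (r or not q)), w0
2. not (Box (s or (s or not r)) implies Box Box (s or (s or not r))), w0
3. r or not q, w0
4. Box (s or (s or not r)), w0
5. not Box Box (s or (s or not r)), w0
6. s or (s or not r), w0
7. not q, w0
8. s or not r, w0
9. not r, w0
10. not Box (s or (s or not r)), w1
11. s or (s or not r), w1
12. s or not r, w1
13. not r, w1
14. not (s or (s or not r)), w2
15. not s, w2
16. not (s or not r), w2
17. r, w2
18. s or (s or not r), w2
19. s or not r, w2
20. not r, w2
Accessibility: w0Rw0, w0Rw1, w0Rw2, w1Rw1, w1Rw2, w2Rw2
Branch closes: r and not r both at w2.
Every branch closes (one shown): valid in S4, hence also in S5 (every theorem of S4 is a theorem of S5).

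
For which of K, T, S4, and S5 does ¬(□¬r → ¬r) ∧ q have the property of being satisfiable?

K

K-tableau for the formula:
1. ¬(□¬r → ¬r) ∧ q, 0
2. ¬(□¬r → ¬r), 0
3. q, 0
4. □¬r, 0
5. r, 0
Complete open branch: satisfiable in K.
T-tableau for the formula:
1. ¬(□¬r → ¬r) ∧ q, 0
2. ¬(□¬r → ¬r), 0
3. q, 0
4. □¬r, 0
5. r, 0
6. ¬r, 0
Accessibility: 0R0
Branch closes: r and ¬r both at 0.
Every branch closes (one shown): unsatisfiable in T, hence also in S4, S5 (every S4/S5-frame is a T-frame).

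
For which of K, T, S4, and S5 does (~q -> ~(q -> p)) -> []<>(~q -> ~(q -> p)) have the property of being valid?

S5

S5-tableau for the negation ~((~q -> ~(q -> p)) -> []<>(~q -> ~(q -> p))):
1. ~((~q -> ~(q -> p)) -> []<>(~q -> ~(q -> p))), w0
2. ~q -> ~(q -> p), w0   [~->-rule on 1]
3. ~[]<>(~q -> ~(q -> p)), w0   [~->-rule on 1]
4. ~(q -> p), w0   [->-rule on 2 (branches; this branch)]
5. q, w0   [~->-rule on 4]
6. ~p, w0   [~->-rule on 4]
7. ~<>(~q -> ~(q -> p)), w1   [~[]-rule on 3: fresh world w1, w0Rw1]
8. ~(~q -> ~(q -> p)), w0   [~<>-rule on 7 via w1Rw0]
9. ~q, w0   [~->-rule on 8]
10. q -> p, w0   [~->-rule on 8]
Accessibility: w0Rw0, w0Rw1, w1Rw0, w1Rw1
Branch closes: q and ~q both at w0.
Every branch closes (one shown): valid in S5.
S4-tableau for the negation ~((~q -> ~(q -> p)) -> []<>(~q -> ~(q -> p))):
1. ~((~q -> ~(q -> p)) -> []<>(~q -> ~(q -> p))), w0
2. ~q -> ~(q -> p), w0   [~->-rule on 1]
3. ~[]<>(~q -> ~(q -> p)), w0   [~->-rule on 1]
4. ~(q -> p), w0   [->-rule on 2 (branches; this branch)]
5. q, w0   [~->-rule on 4]
6. ~p, w0   [~->-rule on 4]
7. ~<>(~q -> ~(q -> p)), w1   [~[]-rule on 3: fresh world w1, w0Rw1]
8. ~(~q -> ~(q -> p)), w1   [~<>-rule on 7 via w1Rw1]
9. ~q, w1   [~->-rule on 8]
10. q -> p, w1   [~->-rule on 8]
11. p, w1   [->-rule on 10 (branches; this branch)]
Accessibility: w0Rw0, w0Rw1, w1Rw1
Complete open branch: countermodel on an S4-frame, so not valid in S4, nor in K, T (the same frame is also a K-frame and a T-frame).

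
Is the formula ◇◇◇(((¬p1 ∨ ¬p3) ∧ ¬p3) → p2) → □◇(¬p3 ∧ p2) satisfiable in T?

1. ◇◇◇(((¬p1 ∨ ¬p3) ∧ ¬p3) → p2) → □◇(¬p3 ∧ p2), 0
2. □◇(¬p3 ∧ p2), 0   [→-rule on 1 (branches; this branch)]
3. ◇(¬p3 ∧ p2), 0   [□-rule on 2 via 0R0]
4. ¬p3 ∧ p2, 1   [◇-rule on 3: fresh world 1, 0R1]
5. ¬p3, 1   [∧-rule on 4]
6. p2, 1   [∧-rule on 4]
7. ◇(¬p3 ∧ p2), 1   [□-rule on 2 via 0R1]
8. ¬p3 ∧ p2, 2   [◇-rule on 7: fresh world 2, 1R2]
9. ¬p3, 2   [∧-rule on 8]
10. p2, 2   [∧-rule on 8]
Accessibility: 0R0, 0R1, 1R1, 1R2, 2R2

Satisfiable (open branch found)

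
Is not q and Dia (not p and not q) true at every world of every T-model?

Invalid (countermodel exists)

Tableau for the negation not (not q and Dia (not p and not q)):
1. not (not q and Dia (not p and not q)), u
2. not Dia (not p and not q), u   [neg-and-rule on 1 (branches; this branch)]
3. not (not p and not q), u   [neg-Dia-rule on 2 via uRu]
4. q, u   [neg-and-rule on 3 (branches; this branch)]
Accessibility: uRu
The negation has an open branch (countermodel exists).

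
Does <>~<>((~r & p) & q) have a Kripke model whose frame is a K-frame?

1. <>~<>((~r & p) & q), u
2. ~<>((~r & p) & q), v   [<>-rule on 1: fresh world v, uRv]
Accessibility: uRv

Satisfiable (open branch found)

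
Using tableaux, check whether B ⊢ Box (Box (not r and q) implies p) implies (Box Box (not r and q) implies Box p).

Tableau for the negation not (Box (Box (not r and q) implies p) implies (Box Box (not r and q) implies Box p)):
1. not (Box (Box (not r and q) implies p) implies (Box Box (not r and q) implies Box p)), u
2. Box (Box (not r and q) implies p), u
3. not (Box Box (not r and q) implies Box p), u
4. Box Box (not r and q), u
5. not Box p, u
6. Box (not r and q) implies p, u
7. Box (not r and q), u
8. not r and q, u
9. not r, u
10. q, u
11. not Box (not r and q), u
12. not p, v
13. Box (not r and q) implies p, v
14. Box (not r and q), v
15. not r and q, v
16. not r, v
17. q, v
18. not Box (not r and q), v
19. not (not r and q), w
20. Box (not r and q) implies p, w
21. Box (not r and q), w
22. not r and q, w
23. not r, w
24. q, w
25. not q, w
Accessibility: uRu, uRv, uRw, vRu, vRv, wRu, wRw
Branch closes: q and not q both at w.
All branches of the negation close; one closing branch shown above.

Valid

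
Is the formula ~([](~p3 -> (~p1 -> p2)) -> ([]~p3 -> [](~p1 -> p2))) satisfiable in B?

Unsatisfiable (every branch closes)

1. ~([](~p3 -> (~p1 -> p2)) -> ([]~p3 -> [](~p1 -> p2))), u
2. [](~p3 -> (~p1 -> p2)), u
3. ~([]~p3 -> [](~p1 -> p2)), u
4. []~p3, u
5. ~[](~p1 -> p2), u
6. ~p3 -> (~p1 -> p2), u
7. ~p3, u
8. ~p1 -> p2, u
9. p2, u
10. ~(~p1 -> p2), v
11. ~p1, v
12. ~p2, v
13. ~p3 -> (~p1 -> p2), v
14. ~p3, v
15. ~p1 -> p2, v
16. p2, v
Accessibility: uRu, uRv, vRu, vRv
Branch closes: p2 and ~p2 both at v.
All branches of the tableau close; one closing branch shown above.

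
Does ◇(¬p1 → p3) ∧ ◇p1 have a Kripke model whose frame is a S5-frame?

Satisfiable

1. ◇(¬p1 → p3) ∧ ◇p1, w0
2. ◇(¬p1 → p3), w0
3. ◇p1, w0
4. ¬p1 → p3, w1
5. p3, w1
6. p1, w2
Accessibility: w0Rw0, w0Rw1, w0Rw2, w1Rw0, w1Rw1, w1Rw2, w2Rw0, w2Rw1, w2Rw2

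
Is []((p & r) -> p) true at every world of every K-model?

Yes, valid

Tableau for the negation ~[]((p & r) -> p):
1. ~[]((p & r) -> p), u
2. ~((p & r) -> p), v
3. p & r, v
4. ~p, v
5. p, v
6. r, v
Accessibility: uRv
Branch closes: p and ~p both at v.
All branches of the negation close; one closing branch shown above.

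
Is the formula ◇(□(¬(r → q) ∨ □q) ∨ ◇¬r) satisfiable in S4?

1. ◇(□(¬(r → q) ∨ □q) ∨ ◇¬r), u
2. □(¬(r → q) ∨ □q) ∨ ◇¬r, v
3. ◇¬r, v
4. ¬r, w
Accessibility: uRu, uRv, uRw, vRv, vRw, wRw

Yes, satisfiable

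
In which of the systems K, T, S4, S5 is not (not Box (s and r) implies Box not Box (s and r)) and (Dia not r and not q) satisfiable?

S4-tableau for the formula:
1. not (not Box (s and r) implies Box not Box (s and r)) and (Dia not r and not q), u
2. not (not Box (s and r) implies Box not Box (s and r)), u
3. Dia not r and not q, u
4. not Box (s and r), u
5. not Box not Box (s and r), u
6. Dia not r, u
7. not q, u
8. not (s and r), v
9. not r, v
10. Box (s and r), w
11. s and r, w
12. s, w
13. r, w
14. not r, x
Accessibility: uRu, uRv, uRw, uRx, vRv, wRw, xRx
Complete open branch: satisfiable in S4, hence also in K, T (this S4-model is also a K-model and a T-model).
S5-tableau for the formula:
1. not (not Box (s and r) implies Box not Box (s and r)) and (Dia not r and not q), u
2. not (not Box (s and r) implies Box not Box (s and r)), u
3. Dia not r and not q, u
4. not Box (s and r), u
5. not Box not Box (s and r), u
6. Dia not r, u
7. not q, u
8. not (s and r), v
9. not r, v
10. Box (s and r), w
11. s and r, u
12. s, u
13. r, u
14. s and r, v
15. s, v
16. r, v
Accessibility: uRu, uRv, uRw, vRu, vRv, vRw, wRu, wRv, wRw
Branch closes: r and not r both at v.
Every branch closes (one shown): unsatisfiable in S5.

K, T, S4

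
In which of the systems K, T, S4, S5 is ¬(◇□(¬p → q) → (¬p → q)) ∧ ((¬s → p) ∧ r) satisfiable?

S4-tableau for the formula:
1. ¬(◇□(¬p → q) → (¬p → q)) ∧ ((¬s → p) ∧ r), u
2. ¬(◇□(¬p → q) → (¬p → q)), u
3. (¬s → p) ∧ r, u
4. ◇□(¬p → q), u
5. ¬(¬p → q), u
6. ¬s → p, u
7. r, u
8. ¬p, u
9. ¬q, u
10. s, u
11. □(¬p → q), v
12. ¬p → q, v
13. q, v
Accessibility: uRu, uRv, vRv
Complete open branch: satisfiable in S4, hence also in K, T (this S4-model is also a K-model and a T-model).
S5-tableau for the formula:
1. ¬(◇□(¬p → q) → (¬p → q)) ∧ ((¬s → p) ∧ r), u
2. ¬(◇□(¬p → q) → (¬p → q)), u
3. (¬s → p) ∧ r, u
4. ◇□(¬p → q), u
5. ¬(¬p → q), u
6. ¬s → p, u
7. r, u
8. ¬p, u
9. ¬q, u
10. s, u
11. □(¬p → q), v
12. ¬p → q, u
13. ¬p → q, v
14. q, u
Accessibility: uRu, uRv, vRu, vRv
Branch closes: q and ¬q both at u.
Every branch closes (one shown): unsatisfiable in S5.

K, T, S4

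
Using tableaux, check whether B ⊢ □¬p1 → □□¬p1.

Tableau for the negation ¬(□¬p1 → □□¬p1):
1. ¬(□¬p1 → □□¬p1), 0
2. □¬p1, 0
3. ¬□□¬p1, 0
4. ¬p1, 0
5. ¬□¬p1, 1
6. ¬p1, 1
7. p1, 2
Accessibility: 0R0, 0R1, 1R0, 1R1, 1R2, 2R1, 2R2
The negation has an open branch (countermodel exists).

Invalid (countermodel exists)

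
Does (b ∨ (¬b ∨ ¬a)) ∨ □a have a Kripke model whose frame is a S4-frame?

1. (b ∨ (¬b ∨ ¬a)) ∨ □a, 0
2. □a, 0   [∨-rule on 1 (branches; this branch)]
3. a, 0   [□-rule on 2 via 0R0]
Accessibility: 0R0

Yes, satisfiable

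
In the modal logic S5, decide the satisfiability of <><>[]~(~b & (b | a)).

1. <><>[]~(~b & (b | a)), w0
2. <>[]~(~b & (b | a)), w1
3. []~(~b & (b | a)), w2
4. ~(~b & (b | a)), w0
5. ~(~b & (b | a)), w1
6. ~(~b & (b | a)), w2
7. ~(b | a), w0
8. ~b, w0
9. ~a, w0
10. ~(b | a), w1
11. ~b, w1
12. ~a, w1
13. ~(b | a), w2
14. ~b, w2
15. ~a, w2
Accessibility: w0Rw0, w0Rw1, w0Rw2, w1Rw0, w1Rw1, w1Rw2, w2Rw0, w2Rw1, w2Rw2

Yes, satisfiable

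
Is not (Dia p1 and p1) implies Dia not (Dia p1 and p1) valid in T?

Valid

Tableau for the negation not (not (Dia p1 and p1) implies Dia not (Dia p1 and p1)):
1. not (not (Dia p1 and p1) implies Dia not (Dia p1 and p1)), u
2. not (Dia p1 and p1), u
3. not Dia not (Dia p1 and p1), u
4. Dia p1 and p1, u
5. Dia p1, u
6. p1, u
7. not Dia p1, u
8. not p1, u
Accessibility: uRu
Branch closes: p1 and not p1 both at u.
All branches of the negation close; one closing branch shown above.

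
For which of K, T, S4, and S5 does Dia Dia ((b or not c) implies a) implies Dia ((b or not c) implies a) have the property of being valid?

T-tableau for the negation not (Dia Dia ((b or not c) implies a) implies Dia ((b or not c) implies a)):
1. not (Dia Dia ((b or not c) implies a) implies Dia ((b or not c) implies a)), w0
2. Dia Dia ((b or not c) implies a), w0   [neg-implies-rule on 1]
3. not Dia ((b or not c) implies a), w0   [neg-implies-rule on 1]
4. not ((b or not c) implies a), w0   [neg-Dia-rule on 3 via w0Rw0]
5. b or not c, w0   [neg-implies-rule on 4]
6. not a, w0   [neg-implies-rule on 4]
7. not c, w0   [or-rule on 5 (branches; this branch)]
8. Dia ((b or not c) implies a), w1   [Dia-rule on 2: fresh world w1, w0Rw1]
9. not ((b or not c) implies a), w1   [neg-Dia-rule on 3 via w0Rw1]
10. b or not c, w1   [neg-implies-rule on 9]
11. not a, w1   [neg-implies-rule on 9]
12. not c, w1   [or-rule on 10 (branches; this branch)]
13. (b or not c) implies a, w2   [Dia-rule on 8: fresh world w2, w1Rw2]
14. a, w2   [implies-rule on 13 (branches; this branch)]
Accessibility: w0Rw0, w0Rw1, w1Rw1, w1Rw2, w2Rw2
Complete open branch: countermodel on a T-frame, so not valid in T, nor in K (the same frame is also a K-frame).
S4-tableau for the negation not (Dia Dia ((b or not c) implies a) implies Dia ((b or not c) implies a)):
1. not (Dia Dia ((b or not c) implies a) implies Dia ((b or not c) implies a)), w0
2. Dia Dia ((b or not c) implies a), w0   [neg-implies-rule on 1]
3. not Dia ((b or not c) implies a), w0   [neg-implies-rule on 1]
4. not ((b or not c) implies a), w0   [neg-Dia-rule on 3 via w0Rw0]
5. b or not c, w0   [neg-implies-rule on 4]
6. not a, w0   [neg-implies-rule on 4]
7. not c, w0   [or-rule on 5 (branches; this branch)]
8. Dia ((b or not c) implies a), w1   [Dia-rule on 2: fresh world w1, w0Rw1]
9. not ((b or not c) implies a), w1   [neg-Dia-rule on 3 via w0Rw1]
10. b or not c, w1   [neg-implies-rule on 9]
11. not a, w1   [neg-implies-rule on 9]
12. not c, w1   [or-rule on 10 (branches; this branch)]
13. (b or not c) implies a, w2   [Dia-rule on 8: fresh world w2, w1Rw2]
14. not ((b or not c) implies a), w2   [neg-Dia-rule on 3 via w0Rw2]
15. b or not c, w2   [neg-implies-rule on 14]
16. not a, w2   [neg-implies-rule on 14]
17. not (b or not c), w2   [implies-rule on 13 (branches; this branch)]
18. not b, w2   [neg-or-rule on 17]
19. c, w2   [neg-or-rule on 17]
20. not c, w2   [or-rule on 15 (branches; this branch)]
Accessibility: w0Rw0, w0Rw1, w0Rw2, w1Rw1, w1Rw2, w2Rw2
Branch closes: c and not c both at w2.
Every branch closes (one shown): valid in S4, hence also in S5 (every theorem of S4 is a theorem of S5).

S4, S5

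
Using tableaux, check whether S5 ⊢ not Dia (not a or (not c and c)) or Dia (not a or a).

Valid

Tableau for the negation not (not Dia (not a or (not c and c)) or Dia (not a or a)):
1. not (not Dia (not a or (not c and c)) or Dia (not a or a)), 0
2. Dia (not a or (not c and c)), 0
3. not Dia (not a or a), 0
4. not (not a or a), 0
5. a, 0
6. not a, 0
Accessibility: 0R0
Branch closes: a and not a both at 0.
All branches of the negation close; one closing branch shown above.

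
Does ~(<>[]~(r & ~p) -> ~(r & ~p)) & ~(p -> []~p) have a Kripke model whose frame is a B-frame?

1. ~(<>[]~(r & ~p) -> ~(r & ~p)) & ~(p -> []~p), w0
2. ~(<>[]~(r & ~p) -> ~(r & ~p)), w0
3. ~(p -> []~p), w0
4. <>[]~(r & ~p), w0
5. r & ~p, w0
6. p, w0
7. ~[]~p, w0
8. r, w0
9. ~p, w0
Accessibility: w0Rw0
Branch closes: p and ~p both at w0.
(One branch shown.) All branches close.

Unsatisfiable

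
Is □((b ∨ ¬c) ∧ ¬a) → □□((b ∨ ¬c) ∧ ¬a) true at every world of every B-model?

Invalid (countermodel exists)

Tableau for the negation ¬(□((b ∨ ¬c) ∧ ¬a) → □□((b ∨ ¬c) ∧ ¬a)):
1. ¬(□((b ∨ ¬c) ∧ ¬a) → □□((b ∨ ¬c) ∧ ¬a)), w0
2. □((b ∨ ¬c) ∧ ¬a), w0   [¬→-rule on 1]
3. ¬□□((b ∨ ¬c) ∧ ¬a), w0   [¬→-rule on 1]
4. (b ∨ ¬c) ∧ ¬a, w0   [□-rule on 2 via w0Rw0]
5. b ∨ ¬c, w0   [∧-rule on 4]
6. ¬a, w0   [∧-rule on 4]
7. ¬c, w0   [∨-rule on 5 (branches; this branch)]
8. ¬□((b ∨ ¬c) ∧ ¬a), w1   [¬□-rule on 3: fresh world w1, w0Rw1]
9. (b ∨ ¬c) ∧ ¬a, w1   [□-rule on 2 via w0Rw1]
10. b ∨ ¬c, w1   [∧-rule on 9]
11. ¬a, w1   [∧-rule on 9]
12. ¬c, w1   [∨-rule on 10 (branches; this branch)]
13. ¬((b ∨ ¬c) ∧ ¬a), w2   [¬□-rule on 8: fresh world w2, w1Rw2]
14. a, w2   [¬∧-rule on 13 (branches; this branch)]
Accessibility: w0Rw0, w0Rw1, w1Rw0, w1Rw1, w1Rw2, w2Rw1, w2Rw2
The negation has an open branch (countermodel exists).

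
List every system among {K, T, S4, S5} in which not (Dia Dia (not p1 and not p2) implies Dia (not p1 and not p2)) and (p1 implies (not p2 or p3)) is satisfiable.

S4-tableau for the formula:
1. not (Dia Dia (not p1 and not p2) implies Dia (not p1 and not p2)) and (p1 implies (not p2 or p3)), u
2. not (Dia Dia (not p1 and not p2) implies Dia (not p1 and not p2)), u
3. p1 implies (not p2 or p3), u
4. Dia Dia (not p1 and not p2), u
5. not Dia (not p1 and not p2), u
6. not (not p1 and not p2), u
7. not p2 or p3, u
8. p2, u
9. p3, u
10. Dia (not p1 and not p2), v
11. not (not p1 and not p2), v
12. p2, v
13. not p1 and not p2, w
14. not p1, w
15. not p2, w
16. not (not p1 and not p2), w
17. p2, w
Accessibility: uRu, uRv, uRw, vRv, vRw, wRw
Branch closes: p2 and not p2 both at w.
Every branch closes (one shown): unsatisfiable in S4, hence also in S5 (every S5-frame is an S4-frame).
T-tableau for the formula:
1. not (Dia Dia (not p1 and not p2) implies Dia (not p1 and not p2)) and (p1 implies (not p2 or p3)), u
2. not (Dia Dia (not p1 and not p2) implies Dia (not p1 and not p2)), u
3. p1 implies (not p2 or p3), u
4. Dia Dia (not p1 and not p2), u
5. not Dia (not p1 and not p2), u
6. not (not p1 and not p2), u
7. not p2 or p3, u
8. p2, u
9. p3, u
10. Dia (not p1 and not p2), v
11. not (not p1 and not p2), v
12. p2, v
13. not p1 and not p2, w
14. not p1, w
15. not p2, w
Accessibility: uRu, uRv, vRv, vRw, wRw
Complete open branch: satisfiable in T, hence also in K (this T-model is also a K-model).

K, T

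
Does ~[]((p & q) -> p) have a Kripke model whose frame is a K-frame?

Unsatisfiable (every branch closes)

1. ~[]((p & q) -> p), u
2. ~((p & q) -> p), v   [~[]-rule on 1: fresh world v, uRv]
3. p & q, v   [~->-rule on 2]
4. ~p, v   [~->-rule on 2]
5. p, v   [&-rule on 3]
6. q, v   [&-rule on 3]
Accessibility: uRv
Branch closes: p and ~p both at v.
All branches of the tableau close; one closing branch shown above.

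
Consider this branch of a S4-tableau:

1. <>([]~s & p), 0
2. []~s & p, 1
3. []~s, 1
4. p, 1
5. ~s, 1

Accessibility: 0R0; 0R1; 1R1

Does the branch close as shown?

Not closed

No atom appears with both signs at the same world.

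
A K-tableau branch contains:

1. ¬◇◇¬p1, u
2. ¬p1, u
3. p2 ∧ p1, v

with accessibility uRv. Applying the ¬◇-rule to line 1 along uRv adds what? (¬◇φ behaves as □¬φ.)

¬◇¬p1, v

¬◇φ behaves as □¬φ: propagate the negated body to each accessible world.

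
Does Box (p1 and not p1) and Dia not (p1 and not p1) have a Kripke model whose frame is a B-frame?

Unsatisfiable (every branch closes)

1. Box (p1 and not p1) and Dia not (p1 and not p1), 0
2. Box (p1 and not p1), 0
3. Dia not (p1 and not p1), 0
4. p1 and not p1, 0
5. p1, 0
6. not p1, 0
Accessibility: 0R0
Branch closes: p1 and not p1 both at 0.
(One branch shown.) All branches close.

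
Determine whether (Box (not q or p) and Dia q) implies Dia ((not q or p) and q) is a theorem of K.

Valid

Tableau for the negation not ((Box (not q or p) and Dia q) implies Dia ((not q or p) and q)):
1. not ((Box (not q or p) and Dia q) implies Dia ((not q or p) and q)), w0
2. Box (not q or p) and Dia q, w0   [neg-implies-rule on 1]
3. not Dia ((not q or p) and q), w0   [neg-implies-rule on 1]
4. Box (not q or p), w0   [and-rule on 2]
5. Dia q, w0   [and-rule on 2]
6. q, w1   [Dia-rule on 5: fresh world w1, w0Rw1]
7. not ((not q or p) and q), w1   [neg-Dia-rule on 3 via w0Rw1]
8. not q or p, w1   [Box-rule on 4 via w0Rw1]
9. not (not q or p), w1   [neg-and-rule on 7 (branches; this branch)]
10. not p, w1   [neg-or-rule on 9]
11. p, w1   [or-rule on 8 (branches; this branch)]
Accessibility: w0Rw1
Branch closes: p and not p both at w1.
All branches of the negation close; one closing branch shown above.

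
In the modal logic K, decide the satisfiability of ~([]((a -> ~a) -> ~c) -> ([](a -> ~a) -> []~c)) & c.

Unsatisfiable

1. ~([]((a -> ~a) -> ~c) -> ([](a -> ~a) -> []~c)) & c, u
2. ~([]((a -> ~a) -> ~c) -> ([](a -> ~a) -> []~c)), u
3. c, u
4. []((a -> ~a) -> ~c), u
5. ~([](a -> ~a) -> []~c), u
6. [](a -> ~a), u
7. ~[]~c, u
8. c, v
9. (a -> ~a) -> ~c, v
10. a -> ~a, v
11. ~(a -> ~a), v
12. a, v
13. ~a, v
Accessibility: uRv
Branch closes: a and ~a both at v.
Every branch closes; the branch above is one of them.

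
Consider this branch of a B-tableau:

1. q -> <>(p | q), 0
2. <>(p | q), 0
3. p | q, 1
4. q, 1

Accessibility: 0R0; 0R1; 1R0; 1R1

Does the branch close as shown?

Open

No atom appears with both signs at the same world.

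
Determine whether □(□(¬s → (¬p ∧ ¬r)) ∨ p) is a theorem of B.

No, not valid

Tableau for the negation ¬□(□(¬s → (¬p ∧ ¬r)) ∨ p):
1. ¬□(□(¬s → (¬p ∧ ¬r)) ∨ p), 0
2. ¬(□(¬s → (¬p ∧ ¬r)) ∨ p), 1   [¬□-rule on 1: fresh world 1, 0R1]
3. ¬□(¬s → (¬p ∧ ¬r)), 1   [¬∨-rule on 2]
4. ¬p, 1   [¬∨-rule on 2]
5. ¬(¬s → (¬p ∧ ¬r)), 2   [¬□-rule on 3: fresh world 2, 1R2]
6. ¬s, 2   [¬→-rule on 5]
7. ¬(¬p ∧ ¬r), 2   [¬→-rule on 5]
8. r, 2   [¬∧-rule on 7 (branches; this branch)]
Accessibility: 0R0, 0R1, 1R0, 1R1, 1R2, 2R1, 2R2
The negation has an open branch (countermodel exists).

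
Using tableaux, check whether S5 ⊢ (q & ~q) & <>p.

No, not valid

Tableau for the negation ~((q & ~q) & <>p):
1. ~((q & ~q) & <>p), 0
2. ~<>p, 0
3. ~p, 0
Accessibility: 0R0
The negation has an open branch (countermodel exists).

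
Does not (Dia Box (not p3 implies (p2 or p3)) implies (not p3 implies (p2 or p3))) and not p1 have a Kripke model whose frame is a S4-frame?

1. not (Dia Box (not p3 implies (p2 or p3)) implies (not p3 implies (p2 or p3))) and not p1, u
2. not (Dia Box (not p3 implies (p2 or p3)) implies (not p3 implies (p2 or p3))), u   [and-rule on 1]
3. not p1, u   [and-rule on 1]
4. Dia Box (not p3 implies (p2 or p3)), u   [neg-implies-rule on 2]
5. not (not p3 implies (p2 or p3)), u   [neg-implies-rule on 2]
6. not p3, u   [neg-implies-rule on 5]
7. not (p2 or p3), u   [neg-implies-rule on 5]
8. not p2, u   [neg-or-rule on 7]
9. Box (not p3 implies (p2 or p3)), v   [Dia-rule on 4: fresh world v, uRv]
10. not p3 implies (p2 or p3), v   [Box-rule on 9 via vRv]
11. p2 or p3, v   [implies-rule on 10 (branches; this branch)]
12. p3, v   [or-rule on 11 (branches; this branch)]
Accessibility: uRu, uRv, vRv

Yes, satisfiable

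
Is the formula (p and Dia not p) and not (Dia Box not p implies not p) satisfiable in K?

Yes, satisfiable

1. (p and Dia not p) and not (Dia Box not p implies not p), w0
2. p and Dia not p, w0   [and-rule on 1]
3. not (Dia Box not p implies not p), w0   [and-rule on 1]
4. p, w0   [and-rule on 2]
5. Dia not p, w0   [and-rule on 2]
6. Dia Box not p, w0   [neg-implies-rule on 3]
7. not p, w1   [Dia-rule on 5: fresh world w1, w0Rw1]
8. Box not p, w2   [Dia-rule on 6: fresh world w2, w0Rw2]
Accessibility: w0Rw1, w0Rw2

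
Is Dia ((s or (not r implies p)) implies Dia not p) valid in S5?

Tableau for the negation not Dia ((s or (not r implies p)) implies Dia not p):
1. not Dia ((s or (not r implies p)) implies Dia not p), w0
2. not ((s or (not r implies p)) implies Dia not p), w0
3. s or (not r implies p), w0
4. not Dia not p, w0
5. p, w0
6. not r implies p, w0
Accessibility: w0Rw0
The negation has an open branch (countermodel exists).

Not valid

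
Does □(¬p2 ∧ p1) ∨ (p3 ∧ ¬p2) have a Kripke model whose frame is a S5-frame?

Yes, satisfiable

1. □(¬p2 ∧ p1) ∨ (p3 ∧ ¬p2), 0
2. p3 ∧ ¬p2, 0
3. p3, 0
4. ¬p2, 0
Accessibility: 0R0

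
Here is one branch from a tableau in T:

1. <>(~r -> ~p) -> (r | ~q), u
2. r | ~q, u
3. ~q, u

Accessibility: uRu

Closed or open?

Open

There is no literal clash: for every atom and world, at most one sign appears.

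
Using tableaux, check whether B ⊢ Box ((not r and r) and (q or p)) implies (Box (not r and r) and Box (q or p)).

Tableau for the negation not (Box ((not r and r) and (q or p)) implies (Box (not r and r) and Box (q or p))):
1. not (Box ((not r and r) and (q or p)) implies (Box (not r and r) and Box (q or p))), w0
2. Box ((not r and r) and (q or p)), w0
3. not (Box (not r and r) and Box (q or p)), w0
4. (not r and r) and (q or p), w0
5. not r and r, w0
6. q or p, w0
7. not r, w0
8. r, w0
Accessibility: w0Rw0
Branch closes: r and not r both at w0.
All branches of the negation close; one closing branch shown above.

Yes, valid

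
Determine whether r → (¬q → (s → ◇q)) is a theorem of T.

Invalid (countermodel exists)

Tableau for the negation ¬(r → (¬q → (s → ◇q))):
1. ¬(r → (¬q → (s → ◇q))), w0
2. r, w0
3. ¬(¬q → (s → ◇q)), w0
4. ¬q, w0
5. ¬(s → ◇q), w0
6. s, w0
7. ¬◇q, w0
Accessibility: w0Rw0
The negation has an open branch (countermodel exists).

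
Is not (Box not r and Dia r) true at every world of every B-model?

Tableau for the negation Box not r and Dia r:
1. Box not r and Dia r, w0
2. Box not r, w0
3. Dia r, w0
4. not r, w0
5. r, w1
6. not r, w1
Accessibility: w0Rw0, w0Rw1, w1Rw0, w1Rw1
Branch closes: r and not r both at w1.
Every branch of the negation's tableau closes; the branch above is one of them.

Valid in B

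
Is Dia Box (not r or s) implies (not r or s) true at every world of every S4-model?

No, not valid

Tableau for the negation not (Dia Box (not r or s) implies (not r or s)):
1. not (Dia Box (not r or s) implies (not r or s)), 0
2. Dia Box (not r or s), 0   [neg-implies-rule on 1]
3. not (not r or s), 0   [neg-implies-rule on 1]
4. r, 0   [neg-or-rule on 3]
5. not s, 0   [neg-or-rule on 3]
6. Box (not r or s), 1   [Dia-rule on 2: fresh world 1, 0R1]
7. not r or s, 1   [Box-rule on 6 via 1R1]
8. s, 1   [or-rule on 7 (branches; this branch)]
Accessibility: 0R0, 0R1, 1R1
The negation has an open branch (countermodel exists).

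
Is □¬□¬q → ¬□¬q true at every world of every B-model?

Tableau for the negation ¬(□¬□¬q → ¬□¬q):
1. ¬(□¬□¬q → ¬□¬q), u
2. □¬□¬q, u
3. □¬q, u
4. ¬□¬q, u
5. ¬q, u
6. q, v
7. ¬□¬q, v
8. ¬q, v
Accessibility: uRu, uRv, vRu, vRv
Branch closes: q and ¬q both at v.
Every branch of the negation's tableau closes; the branch above is one of them.

Yes, valid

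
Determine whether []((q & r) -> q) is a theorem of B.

Valid

Tableau for the negation ~[]((q & r) -> q):
1. ~[]((q & r) -> q), 0
2. ~((q & r) -> q), 1
3. q & r, 1
4. ~q, 1
5. q, 1
6. r, 1
Accessibility: 0R0, 0R1, 1R0, 1R1
Branch closes: q and ~q both at 1.
Every branch of the negation's tableau closes; the branch above is one of them.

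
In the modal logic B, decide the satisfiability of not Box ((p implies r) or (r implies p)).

1. not Box ((p implies r) or (r implies p)), w0
2. not ((p implies r) or (r implies p)), w1
3. not (p implies r), w1
4. not (r implies p), w1
5. p, w1
6. not r, w1
7. r, w1
8. not p, w1
Accessibility: w0Rw0, w0Rw1, w1Rw0, w1Rw1
Branch closes: r and not r both at w1.
(One branch shown.) All branches close.

Unsatisfiable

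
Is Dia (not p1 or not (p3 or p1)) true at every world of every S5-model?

No, not valid

Tableau for the negation not Dia (not p1 or not (p3 or p1)):
1. not Dia (not p1 or not (p3 or p1)), u
2. not (not p1 or not (p3 or p1)), u
3. p1, u
4. p3 or p1, u
Accessibility: uRu
The negation has an open branch (countermodel exists).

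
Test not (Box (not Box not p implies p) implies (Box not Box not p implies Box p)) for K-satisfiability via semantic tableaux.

1. not (Box (not Box not p implies p) implies (Box not Box not p implies Box p)), w0
2. Box (not Box not p implies p), w0
3. not (Box not Box not p implies Box p), w0
4. Box not Box not p, w0
5. not Box p, w0
6. not p, w1
7. not Box not p implies p, w1
8. not Box not p, w1
9. Box not p, w1
10. p, w2
11. not p, w2
Accessibility: w0Rw1, w1Rw2
Branch closes: p and not p both at w2.
(One branch shown.) All branches close.

Unsatisfiable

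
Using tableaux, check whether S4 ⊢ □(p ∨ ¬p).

Valid in S4

Tableau for the negation ¬□(p ∨ ¬p):
1. ¬□(p ∨ ¬p), u
2. ¬(p ∨ ¬p), v
3. ¬p, v
4. p, v
Accessibility: uRu, uRv, vRv
Branch closes: p and ¬p both at v.
Every branch of the negation's tableau closes; the branch above is one of them.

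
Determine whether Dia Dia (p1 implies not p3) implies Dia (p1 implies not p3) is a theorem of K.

Tableau for the negation not (Dia Dia (p1 implies not p3) implies Dia (p1 implies not p3)):
1. not (Dia Dia (p1 implies not p3) implies Dia (p1 implies not p3)), u
2. Dia Dia (p1 implies not p3), u
3. not Dia (p1 implies not p3), u
4. Dia (p1 implies not p3), v
5. not (p1 implies not p3), v
6. p1, v
7. p3, v
8. p1 implies not p3, w
9. not p3, w
Accessibility: uRv, vRw
The negation has an open branch (countermodel exists).

Invalid (countermodel exists)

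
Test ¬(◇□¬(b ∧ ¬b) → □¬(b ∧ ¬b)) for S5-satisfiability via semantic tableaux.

1. ¬(◇□¬(b ∧ ¬b) → □¬(b ∧ ¬b)), 0
2. ◇□¬(b ∧ ¬b), 0   [¬→-rule on 1]
3. ¬□¬(b ∧ ¬b), 0   [¬→-rule on 1]
4. □¬(b ∧ ¬b), 1   [◇-rule on 2: fresh world 1, 0R1]
5. ¬(b ∧ ¬b), 0   [□-rule on 4 via 1R0]
6. ¬(b ∧ ¬b), 1   [□-rule on 4 via 1R1]
7. b, 0   [¬∧-rule on 5 (branches; this branch)]
8. b, 1   [¬∧-rule on 6 (branches; this branch)]
9. b ∧ ¬b, 2   [¬□-rule on 3: fresh world 2, 0R2]
10. b, 2   [∧-rule on 9]
11. ¬b, 2   [∧-rule on 9]
Accessibility: 0R0, 0R1, 0R2, 1R0, 1R1, 1R2, 2R0, 2R1, 2R2
Branch closes: b and ¬b both at 2.
Every branch closes; the branch above is one of them.

Unsatisfiable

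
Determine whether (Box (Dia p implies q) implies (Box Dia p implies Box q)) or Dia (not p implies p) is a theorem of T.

Tableau for the negation not ((Box (Dia p implies q) implies (Box Dia p implies Box q)) or Dia (not p implies p)):
1. not ((Box (Dia p implies q) implies (Box Dia p implies Box q)) or Dia (not p implies p)), 0
2. not (Box (Dia p implies q) implies (Box Dia p implies Box q)), 0
3. not Dia (not p implies p), 0
4. Box (Dia p implies q), 0
5. not (Box Dia p implies Box q), 0
6. Box Dia p, 0
7. not Box q, 0
8. not (not p implies p), 0
9. not p, 0
10. Dia p implies q, 0
11. Dia p, 0
12. q, 0
13. not q, 1
14. not (not p implies p), 1
15. not p, 1
16. Dia p implies q, 1
17. Dia p, 1
18. not Dia p, 1
19. p, 2
20. not (not p implies p), 2
21. not p, 2
Accessibility: 0R0, 0R1, 0R2, 1R1, 2R2
Branch closes: p and not p both at 2.
Every branch of the negation's tableau closes; the branch above is one of them.

Valid in T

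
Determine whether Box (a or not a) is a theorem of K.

Valid in K

Tableau for the negation not Box (a or not a):
1. not Box (a or not a), 0
2. not (a or not a), 1
3. not a, 1
4. a, 1
Accessibility: 0R1
Branch closes: a and not a both at 1.
Every branch of the negation's tableau closes; the branch above is one of them.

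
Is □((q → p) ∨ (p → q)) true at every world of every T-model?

Tableau for the negation ¬□((q → p) ∨ (p → q)):
1. ¬□((q → p) ∨ (p → q)), 0
2. ¬((q → p) ∨ (p → q)), 1
3. ¬(q → p), 1
4. ¬(p → q), 1
5. q, 1
6. ¬p, 1
7. p, 1
8. ¬q, 1
Accessibility: 0R0, 0R1, 1R1
Branch closes: p and ¬p both at 1.
Every branch of the negation's tableau closes; the branch above is one of them.

Valid in T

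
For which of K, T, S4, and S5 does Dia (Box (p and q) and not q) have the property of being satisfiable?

K

K-tableau for the formula:
1. Dia (Box (p and q) and not q), 0
2. Box (p and q) and not q, 1
3. Box (p and q), 1
4. not q, 1
Accessibility: 0R1
Complete open branch: satisfiable in K.
T-tableau for the formula:
1. Dia (Box (p and q) and not q), 0
2. Box (p and q) and not q, 1
3. Box (p and q), 1
4. not q, 1
5. p and q, 1
6. p, 1
7. q, 1
Accessibility: 0R0, 0R1, 1R1
Branch closes: q and not q both at 1.
Every branch closes (one shown): unsatisfiable in T, hence also in S4, S5 (every S4/S5-frame is a T-frame).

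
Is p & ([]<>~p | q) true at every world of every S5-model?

Tableau for the negation ~(p & ([]<>~p | q)):
1. ~(p & ([]<>~p | q)), 0
2. ~([]<>~p | q), 0   [~&-rule on 1 (branches; this branch)]
3. ~[]<>~p, 0   [~|-rule on 2]
4. ~q, 0   [~|-rule on 2]
5. ~<>~p, 1   [~[]-rule on 3: fresh world 1, 0R1]
6. p, 0   [~<>-rule on 5 via 1R0]
7. p, 1   [~<>-rule on 5 via 1R1]
Accessibility: 0R0, 0R1, 1R0, 1R1
The negation has an open branch (countermodel exists).

No, not valid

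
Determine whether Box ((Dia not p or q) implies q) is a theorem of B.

Tableau for the negation not Box ((Dia not p or q) implies q):
1. not Box ((Dia not p or q) implies q), w0
2. not ((Dia not p or q) implies q), w1   [neg-Box-rule on 1: fresh world w1, w0Rw1]
3. Dia not p or q, w1   [neg-implies-rule on 2]
4. not q, w1   [neg-implies-rule on 2]
5. Dia not p, w1   [or-rule on 3 (branches; this branch)]
6. not p, w2   [Dia-rule on 5: fresh world w2, w1Rw2]
Accessibility: w0Rw0, w0Rw1, w1Rw0, w1Rw1, w1Rw2, w2Rw1, w2Rw2
The negation has an open branch (countermodel exists).

Invalid (countermodel exists)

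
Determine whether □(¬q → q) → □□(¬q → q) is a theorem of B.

No, not valid

Tableau for the negation ¬(□(¬q → q) → □□(¬q → q)):
1. ¬(□(¬q → q) → □□(¬q → q)), 0
2. □(¬q → q), 0
3. ¬□□(¬q → q), 0
4. ¬q → q, 0
5. q, 0
6. ¬□(¬q → q), 1
7. ¬q → q, 1
8. q, 1
9. ¬(¬q → q), 2
10. ¬q, 2
Accessibility: 0R0, 0R1, 1R0, 1R1, 1R2, 2R1, 2R2
The negation has an open branch (countermodel exists).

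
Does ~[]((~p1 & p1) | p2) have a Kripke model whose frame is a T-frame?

Yes, satisfiable

1. ~[]((~p1 & p1) | p2), w0
2. ~((~p1 & p1) | p2), w1   [~[]-rule on 1: fresh world w1, w0Rw1]
3. ~(~p1 & p1), w1   [~|-rule on 2]
4. ~p2, w1   [~|-rule on 2]
5. ~p1, w1   [~&-rule on 3 (branches; this branch)]
Accessibility: w0Rw0, w0Rw1, w1Rw1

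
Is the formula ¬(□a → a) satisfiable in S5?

1. ¬(□a → a), u
2. □a, u
3. ¬a, u
4. a, u
Accessibility: uRu
Branch closes: a and ¬a both at u.
Every branch closes; the branch above is one of them.

Unsatisfiable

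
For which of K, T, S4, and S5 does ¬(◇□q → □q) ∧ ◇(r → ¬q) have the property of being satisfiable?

S4-tableau for the formula:
1. ¬(◇□q → □q) ∧ ◇(r → ¬q), w0
2. ¬(◇□q → □q), w0
3. ◇(r → ¬q), w0
4. ◇□q, w0
5. ¬□q, w0
6. r → ¬q, w1
7. ¬q, w1
8. □q, w2
9. q, w2
10. ¬q, w3
Accessibility: w0Rw0, w0Rw1, w0Rw2, w0Rw3, w1Rw1, w2Rw2, w3Rw3
Complete open branch: satisfiable in S4, hence also in K, T (this S4-model is also a K-model and a T-model).
S5-tableau for the formula:
1. ¬(◇□q → □q) ∧ ◇(r → ¬q), w0
2. ¬(◇□q → □q), w0
3. ◇(r → ¬q), w0
4. ◇□q, w0
5. ¬□q, w0
6. r → ¬q, w1
7. ¬r, w1
8. □q, w2
9. q, w0
10. q, w1
11. q, w2
12. ¬q, w3
13. q, w3
Accessibility: w0Rw0, w0Rw1, w0Rw2, w0Rw3, w1Rw0, w1Rw1, w1Rw2, w1Rw3, w2Rw0, w2Rw1, w2Rw2, w2Rw3, w3Rw0, w3Rw1, w3Rw2, w3Rw3
Branch closes: q and ¬q both at w3.
Every branch closes (one shown): unsatisfiable in S5.

K, T, S4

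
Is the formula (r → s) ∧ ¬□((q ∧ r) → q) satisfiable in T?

Unsatisfiable

1. (r → s) ∧ ¬□((q ∧ r) → q), w0
2. r → s, w0   [∧-rule on 1]
3. ¬□((q ∧ r) → q), w0   [∧-rule on 1]
4. s, w0   [→-rule on 2 (branches; this branch)]
5. ¬((q ∧ r) → q), w1   [¬□-rule on 3: fresh world w1, w0Rw1]
6. q ∧ r, w1   [¬→-rule on 5]
7. ¬q, w1   [¬→-rule on 5]
8. q, w1   [∧-rule on 6]
9. r, w1   [∧-rule on 6]
Accessibility: w0Rw0, w0Rw1, w1Rw1
Branch closes: q and ¬q both at w1.
(One branch shown.) All branches close.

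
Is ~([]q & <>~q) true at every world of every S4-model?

Yes, valid

Tableau for the negation []q & <>~q:
1. []q & <>~q, u
2. []q, u   [&-rule on 1]
3. <>~q, u   [&-rule on 1]
4. q, u   [[]-rule on 2 via uRu]
5. ~q, v   [<>-rule on 3: fresh world v, uRv]
6. q, v   [[]-rule on 2 via uRv]
Accessibility: uRu, uRv, vRv
Branch closes: q and ~q both at v.
Every branch of the negation's tableau closes; the branch above is one of them.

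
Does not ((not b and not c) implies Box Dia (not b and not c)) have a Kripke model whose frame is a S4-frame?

1. not ((not b and not c) implies Box Dia (not b and not c)), w0
2. not b and not c, w0
3. not Box Dia (not b and not c), w0
4. not b, w0
5. not c, w0
6. not Dia (not b and not c), w1
7. not (not b and not c), w1
8. c, w1
Accessibility: w0Rw0, w0Rw1, w1Rw1

Satisfiable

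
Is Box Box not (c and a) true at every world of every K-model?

Tableau for the negation not Box Box not (c and a):
1. not Box Box not (c and a), 0
2. not Box not (c and a), 1
3. c and a, 2
4. c, 2
5. a, 2
Accessibility: 0R1, 1R2
The negation has an open branch (countermodel exists).

Invalid (countermodel exists)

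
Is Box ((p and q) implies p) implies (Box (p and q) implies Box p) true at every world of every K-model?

Yes, valid

Tableau for the negation not (Box ((p and q) implies p) implies (Box (p and q) implies Box p)):
1. not (Box ((p and q) implies p) implies (Box (p and q) implies Box p)), w0
2. Box ((p and q) implies p), w0   [neg-implies-rule on 1]
3. not (Box (p and q) implies Box p), w0   [neg-implies-rule on 1]
4. Box (p and q), w0   [neg-implies-rule on 3]
5. not Box p, w0   [neg-implies-rule on 3]
6. not p, w1   [neg-Box-rule on 5: fresh world w1, w0Rw1]
7. (p and q) implies p, w1   [Box-rule on 2 via w0Rw1]
8. p and q, w1   [Box-rule on 4 via w0Rw1]
9. p, w1   [and-rule on 8]
10. q, w1   [and-rule on 8]
Accessibility: w0Rw1
Branch closes: p and not p both at w1.
All branches of the negation close; one closing branch shown above.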